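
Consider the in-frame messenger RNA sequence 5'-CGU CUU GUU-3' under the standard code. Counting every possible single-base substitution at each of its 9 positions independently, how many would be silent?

Codon 1 (CGU, Arg): 3 synonymous substitutions.
Codon 2 (CUU, Leu): 3 synonymous substitutions.
Codon 3 (GUU, Val): 3 synonymous substitutions.
Total: 3 + 3 + 3 = 9.

9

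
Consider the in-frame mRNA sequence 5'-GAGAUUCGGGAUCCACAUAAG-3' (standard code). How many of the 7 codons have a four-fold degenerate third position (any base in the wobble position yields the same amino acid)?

Codon 1 GAG (Glu): third position 2-fold.
Codon 2 AUU (Ile): third position 3-fold.
Codon 3 CGG (Arg): third position 4-fold.
Codon 4 GAU (Asp): third position 2-fold.
Codon 5 CCA (Pro): third position 4-fold.
Codon 6 CAU (His): third position 2-fold.
Codon 7 AAG (Lys): third position 2-fold.
Four-fold degenerate third positions: 2.

2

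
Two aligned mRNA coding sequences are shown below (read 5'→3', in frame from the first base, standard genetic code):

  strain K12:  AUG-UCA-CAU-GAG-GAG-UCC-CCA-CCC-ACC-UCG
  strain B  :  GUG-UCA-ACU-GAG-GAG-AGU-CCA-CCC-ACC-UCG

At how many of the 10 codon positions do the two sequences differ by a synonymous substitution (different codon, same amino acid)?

1

Codon 1: AUG Met / GUG Val — nonsynonymous.
Codon 2: UCA Ser / UCA Ser — identical.
Codon 3: CAU His / ACU Thr — nonsynonymous.
Codon 4: GAG Glu / GAG Glu — identical.
Codon 5: GAG Glu / GAG Glu — identical.
Codon 6: UCC Ser / AGU Ser — synonymous.
Codon 7: CCA Pro / CCA Pro — identical.
Codon 8: CCC Pro / CCC Pro — identical.
Codon 9: ACC Thr / ACC Thr — identical.
Codon 10: UCG Ser / UCG Ser — identical.
Synonymous differences: 1.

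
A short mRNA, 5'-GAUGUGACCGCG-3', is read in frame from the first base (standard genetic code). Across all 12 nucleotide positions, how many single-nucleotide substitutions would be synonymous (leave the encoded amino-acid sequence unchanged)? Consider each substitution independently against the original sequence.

10

Codon 1 (GAU, Asp): 1 synonymous substitution.
Codon 2 (GUG, Val): 3 synonymous substitutions.
Codon 3 (ACC, Thr): 3 synonymous substitutions.
Codon 4 (GCG, Ala): 3 synonymous substitutions.
Total: 1 + 3 + 3 + 3 = 10.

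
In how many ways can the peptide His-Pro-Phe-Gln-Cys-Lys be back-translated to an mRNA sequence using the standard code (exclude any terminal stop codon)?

128

His: 2 codons.
Pro: 4 codons.
Phe: 2 codons.
Gln: 2 codons.
Cys: 2 codons.
Lys: 2 codons.
2 × 4 × 2 × 2 × 2 × 2 = 128.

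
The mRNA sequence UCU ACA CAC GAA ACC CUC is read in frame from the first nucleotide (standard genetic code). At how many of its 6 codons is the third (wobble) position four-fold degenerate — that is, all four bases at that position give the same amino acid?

4

Codon 1 UCU (Ser): third position 4-fold.
Codon 2 ACA (Thr): third position 4-fold.
Codon 3 CAC (His): third position 2-fold.
Codon 4 GAA (Glu): third position 2-fold.
Codon 5 ACC (Thr): third position 4-fold.
Codon 6 CUC (Leu): third position 4-fold.
Four-fold degenerate third positions: 4.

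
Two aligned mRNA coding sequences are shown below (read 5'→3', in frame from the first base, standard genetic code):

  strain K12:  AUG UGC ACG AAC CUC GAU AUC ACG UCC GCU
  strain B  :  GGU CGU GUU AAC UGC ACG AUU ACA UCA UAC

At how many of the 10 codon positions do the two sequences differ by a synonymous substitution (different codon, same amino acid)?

3

Codon 1: AUG Met / GGU Gly — nonsynonymous.
Codon 2: UGC Cys / CGU Arg — nonsynonymous.
Codon 3: ACG Thr / GUU Val — nonsynonymous.
Codon 4: AAC Asn / AAC Asn — identical.
Codon 5: CUC Leu / UGC Cys — nonsynonymous.
Codon 6: GAU Asp / ACG Thr — nonsynonymous.
Codon 7: AUC Ile / AUU Ile — synonymous.
Codon 8: ACG Thr / ACA Thr — synonymous.
Codon 9: UCC Ser / UCA Ser — synonymous.
Codon 10: GCU Ala / UAC Tyr — nonsynonymous.
Synonymous differences: 3.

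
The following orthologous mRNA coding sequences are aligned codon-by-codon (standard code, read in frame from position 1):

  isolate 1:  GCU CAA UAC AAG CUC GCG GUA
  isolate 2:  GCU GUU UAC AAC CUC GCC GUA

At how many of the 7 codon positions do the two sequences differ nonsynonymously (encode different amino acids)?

2

Codon 1: GCU Ala / GCU Ala — identical.
Codon 2: CAA Gln / GUU Val — nonsynonymous.
Codon 3: UAC Tyr / UAC Tyr — identical.
Codon 4: AAG Lys / AAC Asn — nonsynonymous.
Codon 5: CUC Leu / CUC Leu — identical.
Codon 6: GCG Ala / GCC Ala — synonymous.
Codon 7: GUA Val / GUA Val — identical.
Nonsynonymous differences: 2.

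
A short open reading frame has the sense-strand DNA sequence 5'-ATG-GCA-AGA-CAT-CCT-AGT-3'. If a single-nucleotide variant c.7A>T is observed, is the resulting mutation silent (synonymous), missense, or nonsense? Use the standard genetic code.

nonsense

Position 7 falls in codon 3: AGA → Arg.
After the substitution the codon is TGA → Stop.
The new codon is a stop codon, so this is a nonsense mutation.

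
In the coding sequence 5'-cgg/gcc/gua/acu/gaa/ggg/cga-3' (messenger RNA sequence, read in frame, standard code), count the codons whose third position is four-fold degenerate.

Codon 1 CGG (Arg): third position 4-fold.
Codon 2 GCC (Ala): third position 4-fold.
Codon 3 GUA (Val): third position 4-fold.
Codon 4 ACU (Thr): third position 4-fold.
Codon 5 GAA (Glu): third position 2-fold.
Codon 6 GGG (Gly): third position 4-fold.
Codon 7 CGA (Arg): third position 4-fold.
Four-fold degenerate third positions: 6.

6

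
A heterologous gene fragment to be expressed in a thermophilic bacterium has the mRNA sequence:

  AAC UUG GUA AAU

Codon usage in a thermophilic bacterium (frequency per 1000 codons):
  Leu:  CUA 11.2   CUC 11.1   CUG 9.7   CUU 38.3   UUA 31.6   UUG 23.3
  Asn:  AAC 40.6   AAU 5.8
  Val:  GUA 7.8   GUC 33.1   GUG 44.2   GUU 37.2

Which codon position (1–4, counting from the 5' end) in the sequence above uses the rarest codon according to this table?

4

Codon 1 AAC (Asn): 40.6 per 1000.
Codon 2 UUG (Leu): 23.3 per 1000.
Codon 3 GUA (Val): 7.8 per 1000.
Codon 4 AAU (Asn): 5.8 per 1000.
Lowest frequency is 5.8 at codon 4.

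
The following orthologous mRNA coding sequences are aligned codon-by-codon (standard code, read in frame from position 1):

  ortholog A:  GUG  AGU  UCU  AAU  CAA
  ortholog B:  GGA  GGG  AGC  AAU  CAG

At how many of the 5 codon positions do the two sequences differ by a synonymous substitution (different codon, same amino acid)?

Codon 1: GUG Val / GGA Gly — nonsynonymous.
Codon 2: AGU Ser / GGG Gly — nonsynonymous.
Codon 3: UCU Ser / AGC Ser — synonymous.
Codon 4: AAU Asn / AAU Asn — identical.
Codon 5: CAA Gln / CAG Gln — synonymous.
Synonymous differences: 2.

2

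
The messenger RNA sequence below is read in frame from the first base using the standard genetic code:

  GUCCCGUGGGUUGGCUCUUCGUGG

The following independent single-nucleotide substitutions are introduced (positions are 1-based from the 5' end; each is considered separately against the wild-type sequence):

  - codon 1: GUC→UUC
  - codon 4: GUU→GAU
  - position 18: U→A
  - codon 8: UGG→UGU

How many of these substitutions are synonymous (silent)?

Codon 1: GUC (Val) → UUC (Phe) — missense.
Codon 4: GUU (Val) → GAU (Asp) — missense.
Codon 6: UCU (Ser) → UCA (Ser) — synonymous.
Codon 8: UGG (Trp) → UGU (Cys) — missense.
Synonymous: 1 of 4.

1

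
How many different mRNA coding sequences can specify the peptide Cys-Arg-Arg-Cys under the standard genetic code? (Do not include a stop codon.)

Cys: 2 codons.
Arg: 6 codons.
Arg: 6 codons.
Cys: 2 codons.
2 × 6 × 6 × 2 = 144.

144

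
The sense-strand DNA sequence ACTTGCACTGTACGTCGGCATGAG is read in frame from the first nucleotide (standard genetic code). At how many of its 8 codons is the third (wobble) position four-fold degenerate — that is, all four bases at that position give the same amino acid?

5

Codon 1 ACT (Thr): third position 4-fold.
Codon 2 TGC (Cys): third position 2-fold.
Codon 3 ACT (Thr): third position 4-fold.
Codon 4 GTA (Val): third position 4-fold.
Codon 5 CGT (Arg): third position 4-fold.
Codon 6 CGG (Arg): third position 4-fold.
Codon 7 CAT (His): third position 2-fold.
Codon 8 GAG (Glu): third position 2-fold.
Four-fold degenerate third positions: 5.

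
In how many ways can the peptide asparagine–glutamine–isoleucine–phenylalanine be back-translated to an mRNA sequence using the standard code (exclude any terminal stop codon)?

Asn: 2 codons.
Gln: 2 codons.
Ile: 3 codons.
Phe: 2 codons.
2 × 2 × 3 × 2 = 24.

24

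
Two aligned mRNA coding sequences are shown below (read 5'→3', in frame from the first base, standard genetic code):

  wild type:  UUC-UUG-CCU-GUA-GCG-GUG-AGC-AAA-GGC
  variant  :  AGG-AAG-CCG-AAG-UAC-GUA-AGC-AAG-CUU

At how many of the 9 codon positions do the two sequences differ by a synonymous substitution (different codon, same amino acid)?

3

Codon 1: UUC Phe / AGG Arg — nonsynonymous.
Codon 2: UUG Leu / AAG Lys — nonsynonymous.
Codon 3: CCU Pro / CCG Pro — synonymous.
Codon 4: GUA Val / AAG Lys — nonsynonymous.
Codon 5: GCG Ala / UAC Tyr — nonsynonymous.
Codon 6: GUG Val / GUA Val — synonymous.
Codon 7: AGC Ser / AGC Ser — identical.
Codon 8: AAA Lys / AAG Lys — synonymous.
Codon 9: GGC Gly / CUU Leu — nonsynonymous.
Synonymous differences: 3.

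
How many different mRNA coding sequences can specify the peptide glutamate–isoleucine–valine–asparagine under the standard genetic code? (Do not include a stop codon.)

Glu: 2 codons.
Ile: 3 codons.
Val: 4 codons.
Asn: 2 codons.
2 × 3 × 4 × 2 = 48.

48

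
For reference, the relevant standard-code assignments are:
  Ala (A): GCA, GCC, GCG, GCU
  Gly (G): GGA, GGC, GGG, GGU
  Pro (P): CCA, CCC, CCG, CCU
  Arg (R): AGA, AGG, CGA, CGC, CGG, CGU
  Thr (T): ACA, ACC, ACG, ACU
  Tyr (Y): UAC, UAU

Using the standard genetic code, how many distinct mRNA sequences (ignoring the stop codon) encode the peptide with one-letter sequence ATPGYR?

3072

Ala: 4 codons.
Thr: 4 codons.
Pro: 4 codons.
Gly: 4 codons.
Tyr: 2 codons.
Arg: 6 codons.
4 × 4 × 4 × 4 × 2 × 6 = 3072.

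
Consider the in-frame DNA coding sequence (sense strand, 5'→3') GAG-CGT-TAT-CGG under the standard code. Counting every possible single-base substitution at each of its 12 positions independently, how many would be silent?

9

Codon 1 (GAG, Glu): 1 synonymous substitution.
Codon 2 (CGT, Arg): 3 synonymous substitutions.
Codon 3 (TAT, Tyr): 1 synonymous substitution.
Codon 4 (CGG, Arg): 4 synonymous substitutions.
Total: 1 + 3 + 1 + 4 = 9.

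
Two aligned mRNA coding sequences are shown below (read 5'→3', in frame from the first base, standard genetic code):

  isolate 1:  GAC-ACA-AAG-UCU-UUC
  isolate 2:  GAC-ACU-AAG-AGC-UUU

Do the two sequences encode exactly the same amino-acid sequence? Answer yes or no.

yes

Codon 1: GAC Asp / GAC Asp — identical.
Codon 2: ACA Thr / ACU Thr — synonymous.
Codon 3: AAG Lys / AAG Lys — identical.
Codon 4: UCU Ser / AGC Ser — synonymous.
Codon 5: UUC Phe / UUU Phe — synonymous.
Nonsynonymous differences: 0 → same protein.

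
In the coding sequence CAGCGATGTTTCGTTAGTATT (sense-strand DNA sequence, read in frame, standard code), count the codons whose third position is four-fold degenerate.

Codon 1 CAG (Gln): third position 2-fold.
Codon 2 CGA (Arg): third position 4-fold.
Codon 3 TGT (Cys): third position 2-fold.
Codon 4 TTC (Phe): third position 2-fold.
Codon 5 GTT (Val): third position 4-fold.
Codon 6 AGT (Ser): third position 2-fold.
Codon 7 ATT (Ile): third position 3-fold.
Four-fold degenerate third positions: 2.

2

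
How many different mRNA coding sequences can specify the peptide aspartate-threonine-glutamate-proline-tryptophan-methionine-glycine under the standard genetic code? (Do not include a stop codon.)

256

Asp: 2 codons.
Thr: 4 codons.
Glu: 2 codons.
Pro: 4 codons.
Trp: 1 codon.
Met: 1 codon.
Gly: 4 codons.
2 × 4 × 2 × 4 × 1 × 1 × 4 = 256.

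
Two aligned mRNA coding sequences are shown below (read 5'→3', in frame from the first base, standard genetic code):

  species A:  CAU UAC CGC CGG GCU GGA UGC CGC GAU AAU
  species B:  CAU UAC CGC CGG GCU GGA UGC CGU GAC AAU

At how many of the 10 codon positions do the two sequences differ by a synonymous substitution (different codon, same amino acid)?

Codon 1: CAU His / CAU His — identical.
Codon 2: UAC Tyr / UAC Tyr — identical.
Codon 3: CGC Arg / CGC Arg — identical.
Codon 4: CGG Arg / CGG Arg — identical.
Codon 5: GCU Ala / GCU Ala — identical.
Codon 6: GGA Gly / GGA Gly — identical.
Codon 7: UGC Cys / UGC Cys — identical.
Codon 8: CGC Arg / CGU Arg — synonymous.
Codon 9: GAU Asp / GAC Asp — synonymous.
Codon 10: AAU Asn / AAU Asn — identical.
Synonymous differences: 2.

2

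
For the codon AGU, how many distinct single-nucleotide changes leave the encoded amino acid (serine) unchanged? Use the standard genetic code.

Position 1: none → 0 synonymous.
Position 2: none → 0 synonymous.
Position 3: AGC → 1 synonymous.
Total: 0 + 0 + 1 = 1.

1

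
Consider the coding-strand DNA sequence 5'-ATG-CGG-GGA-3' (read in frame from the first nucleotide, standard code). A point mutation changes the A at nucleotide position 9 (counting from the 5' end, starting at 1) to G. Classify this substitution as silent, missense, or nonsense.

Position 9 falls in codon 3: GGA → Gly.
After the substitution the codon is GGG → Gly.
Both encode Gly, so the change is synonymous.

silent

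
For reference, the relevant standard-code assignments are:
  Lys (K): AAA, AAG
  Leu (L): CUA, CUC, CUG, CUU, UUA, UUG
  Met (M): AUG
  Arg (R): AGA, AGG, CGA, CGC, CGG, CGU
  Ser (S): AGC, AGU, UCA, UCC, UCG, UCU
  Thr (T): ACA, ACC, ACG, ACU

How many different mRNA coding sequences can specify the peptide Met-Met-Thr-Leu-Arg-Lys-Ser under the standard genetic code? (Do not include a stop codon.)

Met: 1 codon.
Met: 1 codon.
Thr: 4 codons.
Leu: 6 codons.
Arg: 6 codons.
Lys: 2 codons.
Ser: 6 codons.
1 × 1 × 4 × 6 × 6 × 2 × 6 = 1728.

1728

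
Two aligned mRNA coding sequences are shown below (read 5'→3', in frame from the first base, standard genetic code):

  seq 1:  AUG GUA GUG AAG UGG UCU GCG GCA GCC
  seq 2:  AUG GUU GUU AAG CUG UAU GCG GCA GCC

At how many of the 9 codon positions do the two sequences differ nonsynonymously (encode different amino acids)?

2

Codon 1: AUG Met / AUG Met — identical.
Codon 2: GUA Val / GUU Val — synonymous.
Codon 3: GUG Val / GUU Val — synonymous.
Codon 4: AAG Lys / AAG Lys — identical.
Codon 5: UGG Trp / CUG Leu — nonsynonymous.
Codon 6: UCU Ser / UAU Tyr — nonsynonymous.
Codon 7: GCG Ala / GCG Ala — identical.
Codon 8: GCA Ala / GCA Ala — identical.
Codon 9: GCC Ala / GCC Ala — identical.
Nonsynonymous differences: 2.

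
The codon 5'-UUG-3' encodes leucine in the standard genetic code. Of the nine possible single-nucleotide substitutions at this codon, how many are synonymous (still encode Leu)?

Position 1: CUG → 1 synonymous.
Position 2: none → 0 synonymous.
Position 3: UUA → 1 synonymous.
Total: 1 + 0 + 1 = 2.

2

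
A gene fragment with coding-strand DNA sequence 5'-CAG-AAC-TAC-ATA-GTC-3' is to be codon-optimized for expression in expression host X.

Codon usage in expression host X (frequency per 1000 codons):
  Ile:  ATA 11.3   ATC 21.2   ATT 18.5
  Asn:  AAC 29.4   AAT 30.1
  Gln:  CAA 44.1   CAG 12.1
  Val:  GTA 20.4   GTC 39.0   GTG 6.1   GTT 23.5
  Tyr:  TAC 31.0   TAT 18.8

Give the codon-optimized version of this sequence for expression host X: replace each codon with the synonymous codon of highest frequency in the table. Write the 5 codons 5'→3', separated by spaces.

Codon 1 (Gln): best is CAA at 44.1.
Codon 2 (Asn): best is AAT at 30.1.
Codon 3 (Tyr): best is TAC at 31.0.
Codon 4 (Ile): best is ATC at 21.2.
Codon 5 (Val): best is GTC at 39.0.

CAA AAT TAC ATC GTC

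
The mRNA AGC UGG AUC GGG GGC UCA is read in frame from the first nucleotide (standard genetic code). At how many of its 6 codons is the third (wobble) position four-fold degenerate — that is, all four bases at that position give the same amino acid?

Codon 1 AGC (Ser): third position 2-fold.
Codon 2 UGG (Trp): third position 1-fold.
Codon 3 AUC (Ile): third position 3-fold.
Codon 4 GGG (Gly): third position 4-fold.
Codon 5 GGC (Gly): third position 4-fold.
Codon 6 UCA (Ser): third position 4-fold.
Four-fold degenerate third positions: 3.

3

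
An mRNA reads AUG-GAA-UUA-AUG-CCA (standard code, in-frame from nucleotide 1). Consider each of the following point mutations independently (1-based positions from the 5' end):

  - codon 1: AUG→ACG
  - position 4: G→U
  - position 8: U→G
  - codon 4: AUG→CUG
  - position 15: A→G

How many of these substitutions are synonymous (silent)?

Codon 1: AUG (Met) → ACG (Thr) — missense.
Codon 2: GAA (Glu) → UAA (Stop) — nonsense.
Codon 3: UUA (Leu) → UGA (Stop) — nonsense.
Codon 4: AUG (Met) → CUG (Leu) — missense.
Codon 5: CCA (Pro) → CCG (Pro) — synonymous.
Synonymous: 1 of 5.

1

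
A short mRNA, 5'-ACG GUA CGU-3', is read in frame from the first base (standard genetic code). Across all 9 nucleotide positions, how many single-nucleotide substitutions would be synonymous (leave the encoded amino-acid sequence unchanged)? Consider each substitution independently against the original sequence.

Codon 1 (ACG, Thr): 3 synonymous substitutions.
Codon 2 (GUA, Val): 3 synonymous substitutions.
Codon 3 (CGU, Arg): 3 synonymous substitutions.
Total: 3 + 3 + 3 = 9.

9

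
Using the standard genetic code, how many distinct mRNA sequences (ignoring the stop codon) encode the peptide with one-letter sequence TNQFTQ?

Thr: 4 codons.
Asn: 2 codons.
Gln: 2 codons.
Phe: 2 codons.
Thr: 4 codons.
Gln: 2 codons.
4 × 2 × 2 × 2 × 4 × 2 = 256.

256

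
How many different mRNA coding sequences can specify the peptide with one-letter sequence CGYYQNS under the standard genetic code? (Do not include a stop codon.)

768

Cys: 2 codons.
Gly: 4 codons.
Tyr: 2 codons.
Tyr: 2 codons.
Gln: 2 codons.
Asn: 2 codons.
Ser: 6 codons.
2 × 4 × 2 × 2 × 2 × 2 × 6 = 768.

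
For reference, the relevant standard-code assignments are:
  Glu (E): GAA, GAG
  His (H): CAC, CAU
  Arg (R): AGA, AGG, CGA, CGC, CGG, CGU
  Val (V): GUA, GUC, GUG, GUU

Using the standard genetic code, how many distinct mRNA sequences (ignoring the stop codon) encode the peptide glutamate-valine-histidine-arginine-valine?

Glu: 2 codons.
Val: 4 codons.
His: 2 codons.
Arg: 6 codons.
Val: 4 codons.
2 × 4 × 2 × 6 × 4 = 384.

384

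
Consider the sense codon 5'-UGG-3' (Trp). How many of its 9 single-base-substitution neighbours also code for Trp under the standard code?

0

Position 1: none → 0 synonymous.
Position 2: none → 0 synonymous.
Position 3: none → 0 synonymous.
Total: 0 + 0 + 0 = 0.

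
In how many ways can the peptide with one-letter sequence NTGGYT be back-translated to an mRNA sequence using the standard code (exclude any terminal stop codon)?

Asn: 2 codons.
Thr: 4 codons.
Gly: 4 codons.
Gly: 4 codons.
Tyr: 2 codons.
Thr: 4 codons.
2 × 4 × 4 × 4 × 2 × 4 = 1024.

1024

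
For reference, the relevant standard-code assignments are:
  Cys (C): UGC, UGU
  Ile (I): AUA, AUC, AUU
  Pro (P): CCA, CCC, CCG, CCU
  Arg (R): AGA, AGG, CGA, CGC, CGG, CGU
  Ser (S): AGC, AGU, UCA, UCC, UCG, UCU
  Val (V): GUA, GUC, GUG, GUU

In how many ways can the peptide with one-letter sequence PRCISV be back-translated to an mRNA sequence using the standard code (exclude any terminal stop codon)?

3456

Pro: 4 codons.
Arg: 6 codons.
Cys: 2 codons.
Ile: 3 codons.
Ser: 6 codons.
Val: 4 codons.
4 × 6 × 2 × 3 × 6 × 4 = 3456.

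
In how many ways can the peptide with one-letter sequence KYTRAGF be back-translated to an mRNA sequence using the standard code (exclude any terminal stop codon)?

Lys: 2 codons.
Tyr: 2 codons.
Thr: 4 codons.
Arg: 6 codons.
Ala: 4 codons.
Gly: 4 codons.
Phe: 2 codons.
2 × 2 × 4 × 6 × 4 × 4 × 2 = 3072.

3072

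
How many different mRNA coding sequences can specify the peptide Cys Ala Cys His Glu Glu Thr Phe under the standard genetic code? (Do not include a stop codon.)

1024

Cys: 2 codons.
Ala: 4 codons.
Cys: 2 codons.
His: 2 codons.
Glu: 2 codons.
Glu: 2 codons.
Thr: 4 codons.
Phe: 2 codons.
2 × 4 × 2 × 2 × 2 × 2 × 4 × 2 = 1024.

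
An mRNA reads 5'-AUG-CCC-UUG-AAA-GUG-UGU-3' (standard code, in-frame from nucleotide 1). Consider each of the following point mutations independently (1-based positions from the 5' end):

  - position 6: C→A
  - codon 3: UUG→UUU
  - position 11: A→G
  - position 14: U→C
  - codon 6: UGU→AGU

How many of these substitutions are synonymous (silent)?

1

Codon 2: CCC (Pro) → CCA (Pro) — synonymous.
Codon 3: UUG (Leu) → UUU (Phe) — missense.
Codon 4: AAA (Lys) → AGA (Arg) — missense.
Codon 5: GUG (Val) → GCG (Ala) — missense.
Codon 6: UGU (Cys) → AGU (Ser) — missense.
Synonymous: 1 of 5.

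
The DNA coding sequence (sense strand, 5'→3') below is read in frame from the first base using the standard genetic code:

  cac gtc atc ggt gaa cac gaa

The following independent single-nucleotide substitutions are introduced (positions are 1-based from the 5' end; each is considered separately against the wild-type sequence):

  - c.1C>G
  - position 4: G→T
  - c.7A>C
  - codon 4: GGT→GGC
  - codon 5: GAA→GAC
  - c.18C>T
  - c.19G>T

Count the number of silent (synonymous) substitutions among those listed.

Codon 1: CAC (His) → GAC (Asp) — missense.
Codon 2: GTC (Val) → TTC (Phe) — missense.
Codon 3: ATC (Ile) → CTC (Leu) — missense.
Codon 4: GGT (Gly) → GGC (Gly) — synonymous.
Codon 5: GAA (Glu) → GAC (Asp) — missense.
Codon 6: CAC (His) → CAT (His) — synonymous.
Codon 7: GAA (Glu) → TAA (Stop) — nonsense.
Synonymous: 2 of 7.

2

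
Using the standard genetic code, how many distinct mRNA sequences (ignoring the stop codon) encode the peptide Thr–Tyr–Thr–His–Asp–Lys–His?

512

Thr: 4 codons.
Tyr: 2 codons.
Thr: 4 codons.
His: 2 codons.
Asp: 2 codons.
Lys: 2 codons.
His: 2 codons.
4 × 2 × 4 × 2 × 2 × 2 × 2 = 512.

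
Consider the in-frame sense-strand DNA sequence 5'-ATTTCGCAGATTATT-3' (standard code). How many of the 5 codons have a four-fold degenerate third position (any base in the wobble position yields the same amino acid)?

Codon 1 ATT (Ile): third position 3-fold.
Codon 2 TCG (Ser): third position 4-fold.
Codon 3 CAG (Gln): third position 2-fold.
Codon 4 ATT (Ile): third position 3-fold.
Codon 5 ATT (Ile): third position 3-fold.
Four-fold degenerate third positions: 1.

1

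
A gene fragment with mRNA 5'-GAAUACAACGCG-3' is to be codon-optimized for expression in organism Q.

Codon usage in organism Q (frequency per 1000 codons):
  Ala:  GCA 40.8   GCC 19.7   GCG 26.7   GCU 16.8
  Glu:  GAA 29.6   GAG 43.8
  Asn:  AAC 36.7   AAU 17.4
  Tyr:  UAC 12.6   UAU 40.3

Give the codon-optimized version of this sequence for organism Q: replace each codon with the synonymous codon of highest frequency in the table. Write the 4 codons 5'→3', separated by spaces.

GAG UAU AAC GCA

Codon 1 (Glu): best is GAG at 43.8.
Codon 2 (Tyr): best is UAU at 40.3.
Codon 3 (Asn): best is AAC at 36.7.
Codon 4 (Ala): best is GCA at 40.8.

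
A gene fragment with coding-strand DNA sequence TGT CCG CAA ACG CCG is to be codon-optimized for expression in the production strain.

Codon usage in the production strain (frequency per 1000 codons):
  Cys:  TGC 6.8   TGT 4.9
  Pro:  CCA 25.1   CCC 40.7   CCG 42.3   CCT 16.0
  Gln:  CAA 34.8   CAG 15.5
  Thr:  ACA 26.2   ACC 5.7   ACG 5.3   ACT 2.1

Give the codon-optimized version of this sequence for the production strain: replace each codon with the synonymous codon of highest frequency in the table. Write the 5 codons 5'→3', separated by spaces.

Codon 1 (Cys): best is TGC at 6.8.
Codon 2 (Pro): best is CCG at 42.3.
Codon 3 (Gln): best is CAA at 34.8.
Codon 4 (Thr): best is ACA at 26.2.
Codon 5 (Pro): best is CCG at 42.3.

TGC CCG CAA ACA CCG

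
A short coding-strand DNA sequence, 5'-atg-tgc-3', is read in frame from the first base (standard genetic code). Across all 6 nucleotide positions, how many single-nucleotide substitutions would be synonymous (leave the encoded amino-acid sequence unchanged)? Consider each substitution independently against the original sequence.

1

Codon 1 (ATG, Met): 0 synonymous substitutions.
Codon 2 (TGC, Cys): 1 synonymous substitution.
Total: 0 + 1 = 1.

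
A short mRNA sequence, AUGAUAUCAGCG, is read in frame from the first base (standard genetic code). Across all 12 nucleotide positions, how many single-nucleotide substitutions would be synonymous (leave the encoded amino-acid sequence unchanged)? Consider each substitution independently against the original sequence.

Codon 1 (AUG, Met): 0 synonymous substitutions.
Codon 2 (AUA, Ile): 2 synonymous substitutions.
Codon 3 (UCA, Ser): 3 synonymous substitutions.
Codon 4 (GCG, Ala): 3 synonymous substitutions.
Total: 0 + 2 + 3 + 3 = 8.

8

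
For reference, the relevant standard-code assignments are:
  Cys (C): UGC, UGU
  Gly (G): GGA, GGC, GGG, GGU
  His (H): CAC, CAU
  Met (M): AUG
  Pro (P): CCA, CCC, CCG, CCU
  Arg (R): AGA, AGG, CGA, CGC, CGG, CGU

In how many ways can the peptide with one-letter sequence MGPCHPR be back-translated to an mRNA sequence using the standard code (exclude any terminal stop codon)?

1536

Met: 1 codon.
Gly: 4 codons.
Pro: 4 codons.
Cys: 2 codons.
His: 2 codons.
Pro: 4 codons.
Arg: 6 codons.
1 × 4 × 4 × 2 × 2 × 4 × 6 = 1536.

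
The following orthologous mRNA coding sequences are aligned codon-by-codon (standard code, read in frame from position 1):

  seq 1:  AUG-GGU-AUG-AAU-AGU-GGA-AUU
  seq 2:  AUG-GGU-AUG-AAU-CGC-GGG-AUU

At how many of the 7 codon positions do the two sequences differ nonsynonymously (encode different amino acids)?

1

Codon 1: AUG Met / AUG Met — identical.
Codon 2: GGU Gly / GGU Gly — identical.
Codon 3: AUG Met / AUG Met — identical.
Codon 4: AAU Asn / AAU Asn — identical.
Codon 5: AGU Ser / CGC Arg — nonsynonymous.
Codon 6: GGA Gly / GGG Gly — synonymous.
Codon 7: AUU Ile / AUU Ile — identical.
Nonsynonymous differences: 1.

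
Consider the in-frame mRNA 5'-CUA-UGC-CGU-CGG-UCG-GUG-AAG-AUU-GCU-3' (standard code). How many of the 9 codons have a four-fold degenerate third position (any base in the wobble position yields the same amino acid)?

6

Codon 1 CUA (Leu): third position 4-fold.
Codon 2 UGC (Cys): third position 2-fold.
Codon 3 CGU (Arg): third position 4-fold.
Codon 4 CGG (Arg): third position 4-fold.
Codon 5 UCG (Ser): third position 4-fold.
Codon 6 GUG (Val): third position 4-fold.
Codon 7 AAG (Lys): third position 2-fold.
Codon 8 AUU (Ile): third position 3-fold.
Codon 9 GCU (Ala): third position 4-fold.
Four-fold degenerate third positions: 6.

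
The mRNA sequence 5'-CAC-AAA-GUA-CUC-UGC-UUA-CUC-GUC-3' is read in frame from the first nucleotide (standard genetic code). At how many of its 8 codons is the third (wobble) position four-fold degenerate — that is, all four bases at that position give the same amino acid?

Codon 1 CAC (His): third position 2-fold.
Codon 2 AAA (Lys): third position 2-fold.
Codon 3 GUA (Val): third position 4-fold.
Codon 4 CUC (Leu): third position 4-fold.
Codon 5 UGC (Cys): third position 2-fold.
Codon 6 UUA (Leu): third position 2-fold.
Codon 7 CUC (Leu): third position 4-fold.
Codon 8 GUC (Val): third position 4-fold.
Four-fold degenerate third positions: 4.

4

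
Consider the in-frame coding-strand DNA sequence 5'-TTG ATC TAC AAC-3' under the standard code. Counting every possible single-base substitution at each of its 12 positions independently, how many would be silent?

6

Codon 1 (TTG, Leu): 2 synonymous substitutions.
Codon 2 (ATC, Ile): 2 synonymous substitutions.
Codon 3 (TAC, Tyr): 1 synonymous substitution.
Codon 4 (AAC, Asn): 1 synonymous substitution.
Total: 2 + 2 + 1 + 1 = 6.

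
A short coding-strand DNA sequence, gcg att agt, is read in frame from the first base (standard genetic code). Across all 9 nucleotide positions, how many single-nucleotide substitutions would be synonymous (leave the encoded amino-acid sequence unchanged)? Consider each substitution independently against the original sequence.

6

Codon 1 (GCG, Ala): 3 synonymous substitutions.
Codon 2 (ATT, Ile): 2 synonymous substitutions.
Codon 3 (AGT, Ser): 1 synonymous substitution.
Total: 3 + 2 + 1 = 6.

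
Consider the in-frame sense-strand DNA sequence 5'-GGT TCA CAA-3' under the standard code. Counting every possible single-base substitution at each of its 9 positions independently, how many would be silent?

Codon 1 (GGT, Gly): 3 synonymous substitutions.
Codon 2 (TCA, Ser): 3 synonymous substitutions.
Codon 3 (CAA, Gln): 1 synonymous substitution.
Total: 3 + 3 + 1 = 7.

7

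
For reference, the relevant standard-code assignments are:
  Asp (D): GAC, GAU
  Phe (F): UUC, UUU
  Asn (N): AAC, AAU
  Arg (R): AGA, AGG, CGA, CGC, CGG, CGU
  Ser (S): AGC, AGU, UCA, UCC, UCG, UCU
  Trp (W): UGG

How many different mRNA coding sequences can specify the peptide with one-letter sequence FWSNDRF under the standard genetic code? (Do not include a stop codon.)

576

Phe: 2 codons.
Trp: 1 codon.
Ser: 6 codons.
Asn: 2 codons.
Asp: 2 codons.
Arg: 6 codons.
Phe: 2 codons.
2 × 1 × 6 × 2 × 2 × 6 × 2 = 576.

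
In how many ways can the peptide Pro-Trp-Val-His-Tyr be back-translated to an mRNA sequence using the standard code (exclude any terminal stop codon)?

64

Pro: 4 codons.
Trp: 1 codon.
Val: 4 codons.
His: 2 codons.
Tyr: 2 codons.
4 × 1 × 4 × 2 × 2 = 64.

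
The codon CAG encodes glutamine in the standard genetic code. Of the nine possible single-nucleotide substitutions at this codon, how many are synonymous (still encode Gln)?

1

Position 1: none → 0 synonymous.
Position 2: none → 0 synonymous.
Position 3: CAA → 1 synonymous.
Total: 0 + 0 + 1 = 1.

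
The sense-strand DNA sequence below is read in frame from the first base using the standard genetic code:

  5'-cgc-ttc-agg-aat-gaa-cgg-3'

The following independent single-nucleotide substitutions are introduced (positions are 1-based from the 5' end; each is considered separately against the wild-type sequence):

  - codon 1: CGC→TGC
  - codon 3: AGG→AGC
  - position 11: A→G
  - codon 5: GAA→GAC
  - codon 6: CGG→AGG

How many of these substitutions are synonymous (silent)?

Codon 1: CGC (Arg) → TGC (Cys) — missense.
Codon 3: AGG (Arg) → AGC (Ser) — missense.
Codon 4: AAT (Asn) → AGT (Ser) — missense.
Codon 5: GAA (Glu) → GAC (Asp) — missense.
Codon 6: CGG (Arg) → AGG (Arg) — synonymous.
Synonymous: 1 of 5.

1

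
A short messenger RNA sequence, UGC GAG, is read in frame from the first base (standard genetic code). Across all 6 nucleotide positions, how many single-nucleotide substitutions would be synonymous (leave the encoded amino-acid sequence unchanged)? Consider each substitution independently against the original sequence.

Codon 1 (UGC, Cys): 1 synonymous substitution.
Codon 2 (GAG, Glu): 1 synonymous substitution.
Total: 1 + 1 = 2.

2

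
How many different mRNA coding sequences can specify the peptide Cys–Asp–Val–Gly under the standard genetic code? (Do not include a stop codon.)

Cys: 2 codons.
Asp: 2 codons.
Val: 4 codons.
Gly: 4 codons.
2 × 2 × 4 × 4 = 64.

64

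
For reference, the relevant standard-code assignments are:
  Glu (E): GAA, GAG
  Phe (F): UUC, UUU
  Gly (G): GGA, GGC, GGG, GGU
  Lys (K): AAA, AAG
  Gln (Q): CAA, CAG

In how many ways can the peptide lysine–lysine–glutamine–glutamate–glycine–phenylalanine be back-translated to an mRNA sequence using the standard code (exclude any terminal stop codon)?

Lys: 2 codons.
Lys: 2 codons.
Gln: 2 codons.
Glu: 2 codons.
Gly: 4 codons.
Phe: 2 codons.
2 × 2 × 2 × 2 × 4 × 2 = 128.

128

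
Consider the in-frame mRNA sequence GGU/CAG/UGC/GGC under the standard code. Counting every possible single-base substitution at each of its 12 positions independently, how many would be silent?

8

Codon 1 (GGU, Gly): 3 synonymous substitutions.
Codon 2 (CAG, Gln): 1 synonymous substitution.
Codon 3 (UGC, Cys): 1 synonymous substitution.
Codon 4 (GGC, Gly): 3 synonymous substitutions.
Total: 3 + 1 + 1 + 3 = 8.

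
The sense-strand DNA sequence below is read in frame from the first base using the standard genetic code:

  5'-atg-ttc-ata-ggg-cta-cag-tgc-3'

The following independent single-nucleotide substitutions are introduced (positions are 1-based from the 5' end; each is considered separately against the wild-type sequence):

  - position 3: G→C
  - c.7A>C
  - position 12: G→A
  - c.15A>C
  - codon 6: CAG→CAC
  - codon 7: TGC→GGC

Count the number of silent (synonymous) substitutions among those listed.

Codon 1: ATG (Met) → ATC (Ile) — missense.
Codon 3: ATA (Ile) → CTA (Leu) — missense.
Codon 4: GGG (Gly) → GGA (Gly) — synonymous.
Codon 5: CTA (Leu) → CTC (Leu) — synonymous.
Codon 6: CAG (Gln) → CAC (His) — missense.
Codon 7: TGC (Cys) → GGC (Gly) — missense.
Synonymous: 2 of 6.

2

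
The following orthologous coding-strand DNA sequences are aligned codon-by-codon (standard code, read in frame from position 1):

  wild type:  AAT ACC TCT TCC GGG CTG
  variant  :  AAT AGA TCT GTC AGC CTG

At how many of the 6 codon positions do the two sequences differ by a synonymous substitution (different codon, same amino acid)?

0

Codon 1: AAT Asn / AAT Asn — identical.
Codon 2: ACC Thr / AGA Arg — nonsynonymous.
Codon 3: TCT Ser / TCT Ser — identical.
Codon 4: TCC Ser / GTC Val — nonsynonymous.
Codon 5: GGG Gly / AGC Ser — nonsynonymous.
Codon 6: CTG Leu / CTG Leu — identical.
Synonymous differences: 0.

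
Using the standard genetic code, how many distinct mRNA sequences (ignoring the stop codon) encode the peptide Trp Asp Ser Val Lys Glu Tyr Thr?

Trp: 1 codon.
Asp: 2 codons.
Ser: 6 codons.
Val: 4 codons.
Lys: 2 codons.
Glu: 2 codons.
Tyr: 2 codons.
Thr: 4 codons.
1 × 2 × 6 × 4 × 2 × 2 × 2 × 4 = 1536.

1536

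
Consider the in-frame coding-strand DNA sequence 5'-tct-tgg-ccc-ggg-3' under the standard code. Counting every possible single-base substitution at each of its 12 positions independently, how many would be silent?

9

Codon 1 (TCT, Ser): 3 synonymous substitutions.
Codon 2 (TGG, Trp): 0 synonymous substitutions.
Codon 3 (CCC, Pro): 3 synonymous substitutions.
Codon 4 (GGG, Gly): 3 synonymous substitutions.
Total: 3 + 0 + 3 + 3 = 9.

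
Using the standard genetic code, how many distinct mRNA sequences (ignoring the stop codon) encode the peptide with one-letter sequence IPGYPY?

768

Ile: 3 codons.
Pro: 4 codons.
Gly: 4 codons.
Tyr: 2 codons.
Pro: 4 codons.
Tyr: 2 codons.
3 × 4 × 4 × 2 × 4 × 2 = 768.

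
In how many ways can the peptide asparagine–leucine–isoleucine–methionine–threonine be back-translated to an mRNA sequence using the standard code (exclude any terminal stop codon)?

144

Asn: 2 codons.
Leu: 6 codons.
Ile: 3 codons.
Met: 1 codon.
Thr: 4 codons.
2 × 6 × 3 × 1 × 4 = 144.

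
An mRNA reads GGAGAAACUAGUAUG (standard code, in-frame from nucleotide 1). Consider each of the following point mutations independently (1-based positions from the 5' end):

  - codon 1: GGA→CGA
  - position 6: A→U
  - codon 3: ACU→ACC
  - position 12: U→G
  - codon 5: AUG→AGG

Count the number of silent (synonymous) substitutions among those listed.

1

Codon 1: GGA (Gly) → CGA (Arg) — missense.
Codon 2: GAA (Glu) → GAU (Asp) — missense.
Codon 3: ACU (Thr) → ACC (Thr) — synonymous.
Codon 4: AGU (Ser) → AGG (Arg) — missense.
Codon 5: AUG (Met) → AGG (Arg) — missense.
Synonymous: 1 of 5.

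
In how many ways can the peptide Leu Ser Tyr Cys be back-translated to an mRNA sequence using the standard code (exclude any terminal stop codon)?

144

Leu: 6 codons.
Ser: 6 codons.
Tyr: 2 codons.
Cys: 2 codons.
6 × 6 × 2 × 2 = 144.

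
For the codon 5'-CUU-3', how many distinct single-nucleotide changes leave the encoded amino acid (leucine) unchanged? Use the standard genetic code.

Position 1: none → 0 synonymous.
Position 2: none → 0 synonymous.
Position 3: CUC, CUA, CUG → 3 synonymous.
Total: 0 + 0 + 3 = 3.

3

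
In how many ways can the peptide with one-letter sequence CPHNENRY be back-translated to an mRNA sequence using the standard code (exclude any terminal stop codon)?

Cys: 2 codons.
Pro: 4 codons.
His: 2 codons.
Asn: 2 codons.
Glu: 2 codons.
Asn: 2 codons.
Arg: 6 codons.
Tyr: 2 codons.
2 × 4 × 2 × 2 × 2 × 2 × 6 × 2 = 1536.

1536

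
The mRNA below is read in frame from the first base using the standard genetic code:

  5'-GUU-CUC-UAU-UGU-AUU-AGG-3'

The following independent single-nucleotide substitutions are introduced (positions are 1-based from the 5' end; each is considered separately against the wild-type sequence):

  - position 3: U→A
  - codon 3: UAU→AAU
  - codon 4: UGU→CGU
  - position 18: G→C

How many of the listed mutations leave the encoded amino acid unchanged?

Codon 1: GUU (Val) → GUA (Val) — synonymous.
Codon 3: UAU (Tyr) → AAU (Asn) — missense.
Codon 4: UGU (Cys) → CGU (Arg) — missense.
Codon 6: AGG (Arg) → AGC (Ser) — missense.
Synonymous: 1 of 4.

1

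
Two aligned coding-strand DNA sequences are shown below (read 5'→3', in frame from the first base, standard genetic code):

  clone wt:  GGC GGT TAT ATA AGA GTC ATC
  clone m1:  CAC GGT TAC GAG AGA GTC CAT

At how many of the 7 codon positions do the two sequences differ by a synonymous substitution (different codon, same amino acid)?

1

Codon 1: GGC Gly / CAC His — nonsynonymous.
Codon 2: GGT Gly / GGT Gly — identical.
Codon 3: TAT Tyr / TAC Tyr — synonymous.
Codon 4: ATA Ile / GAG Glu — nonsynonymous.
Codon 5: AGA Arg / AGA Arg — identical.
Codon 6: GTC Val / GTC Val — identical.
Codon 7: ATC Ile / CAT His — nonsynonymous.
Synonymous differences: 1.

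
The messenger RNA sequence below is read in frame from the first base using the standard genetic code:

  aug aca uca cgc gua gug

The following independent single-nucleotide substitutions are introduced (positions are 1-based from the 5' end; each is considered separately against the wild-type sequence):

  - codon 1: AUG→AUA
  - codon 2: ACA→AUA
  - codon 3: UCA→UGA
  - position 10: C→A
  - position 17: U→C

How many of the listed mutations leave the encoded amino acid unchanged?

Codon 1: AUG (Met) → AUA (Ile) — missense.
Codon 2: ACA (Thr) → AUA (Ile) — missense.
Codon 3: UCA (Ser) → UGA (Stop) — nonsense.
Codon 4: CGC (Arg) → AGC (Ser) — missense.
Codon 6: GUG (Val) → GCG (Ala) — missense.
Synonymous: 0 of 5.

0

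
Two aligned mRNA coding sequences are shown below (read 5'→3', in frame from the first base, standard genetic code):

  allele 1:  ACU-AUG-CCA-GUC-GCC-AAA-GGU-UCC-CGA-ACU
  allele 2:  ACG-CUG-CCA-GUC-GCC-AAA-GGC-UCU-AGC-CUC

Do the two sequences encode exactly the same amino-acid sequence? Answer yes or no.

Codon 1: ACU Thr / ACG Thr — synonymous.
Codon 2: AUG Met / CUG Leu — nonsynonymous.
Codon 3: CCA Pro / CCA Pro — identical.
Codon 4: GUC Val / GUC Val — identical.
Codon 5: GCC Ala / GCC Ala — identical.
Codon 6: AAA Lys / AAA Lys — identical.
Codon 7: GGU Gly / GGC Gly — synonymous.
Codon 8: UCC Ser / UCU Ser — synonymous.
Codon 9: CGA Arg / AGC Ser — nonsynonymous.
Codon 10: ACU Thr / CUC Leu — nonsynonymous.
Nonsynonymous differences: 3 → different protein.

no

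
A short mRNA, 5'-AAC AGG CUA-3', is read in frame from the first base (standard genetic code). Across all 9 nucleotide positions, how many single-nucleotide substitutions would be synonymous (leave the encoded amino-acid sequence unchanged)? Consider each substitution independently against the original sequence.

7

Codon 1 (AAC, Asn): 1 synonymous substitution.
Codon 2 (AGG, Arg): 2 synonymous substitutions.
Codon 3 (CUA, Leu): 4 synonymous substitutions.
Total: 1 + 2 + 4 = 7.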